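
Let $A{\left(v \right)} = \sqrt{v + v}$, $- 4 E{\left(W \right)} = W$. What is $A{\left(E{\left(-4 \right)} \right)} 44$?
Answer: $44 \sqrt{2} \approx 62.225$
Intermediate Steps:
$E{\left(W \right)} = - \frac{W}{4}$
$A{\left(v \right)} = \sqrt{2} \sqrt{v}$ ($A{\left(v \right)} = \sqrt{2 v} = \sqrt{2} \sqrt{v}$)
$A{\left(E{\left(-4 \right)} \right)} 44 = \sqrt{2} \sqrt{\left(- \frac{1}{4}\right) \left(-4\right)} 44 = \sqrt{2} \sqrt{1} \cdot 44 = \sqrt{2} \cdot 1 \cdot 44 = \sqrt{2} \cdot 44 = 44 \sqrt{2}$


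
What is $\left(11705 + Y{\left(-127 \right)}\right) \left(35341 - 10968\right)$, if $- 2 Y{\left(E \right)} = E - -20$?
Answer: $\frac{573179841}{2} \approx 2.8659 \cdot 10^{8}$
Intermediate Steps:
$Y{\left(E \right)} = -10 - \frac{E}{2}$ ($Y{\left(E \right)} = - \frac{E - -20}{2} = - \frac{E + 20}{2} = - \frac{20 + E}{2} = -10 - \frac{E}{2}$)
$\left(11705 + Y{\left(-127 \right)}\right) \left(35341 - 10968\right) = \left(11705 - - \frac{107}{2}\right) \left(35341 - 10968\right) = \left(11705 + \left(-10 + \frac{127}{2}\right)\right) 24373 = \left(11705 + \frac{107}{2}\right) 24373 = \frac{23517}{2} \cdot 24373 = \frac{573179841}{2}$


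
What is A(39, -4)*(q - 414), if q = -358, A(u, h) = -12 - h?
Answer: 6176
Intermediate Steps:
A(39, -4)*(q - 414) = (-12 - 1*(-4))*(-358 - 414) = (-12 + 4)*(-772) = -8*(-772) = 6176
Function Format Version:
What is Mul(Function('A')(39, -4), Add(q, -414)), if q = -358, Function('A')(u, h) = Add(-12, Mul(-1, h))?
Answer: 6176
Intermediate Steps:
Mul(Function('A')(39, -4), Add(q, -414)) = Mul(Add(-12, Mul(-1, -4)), Add(-358, -414)) = Mul(Add(-12, 4), -772) = Mul(-8, -772) = 6176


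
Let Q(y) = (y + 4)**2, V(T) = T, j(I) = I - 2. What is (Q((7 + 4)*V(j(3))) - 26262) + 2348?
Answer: -23689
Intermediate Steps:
j(I) = -2 + I
Q(y) = (4 + y)**2
(Q((7 + 4)*V(j(3))) - 26262) + 2348 = ((4 + (7 + 4)*(-2 + 3))**2 - 26262) + 2348 = ((4 + 11*1)**2 - 26262) + 2348 = ((4 + 11)**2 - 26262) + 2348 = (15**2 - 26262) + 2348 = (225 - 26262) + 2348 = -26037 + 2348 = -23689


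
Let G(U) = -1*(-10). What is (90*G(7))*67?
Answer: 60300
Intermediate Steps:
G(U) = 10
(90*G(7))*67 = (90*10)*67 = 900*67 = 60300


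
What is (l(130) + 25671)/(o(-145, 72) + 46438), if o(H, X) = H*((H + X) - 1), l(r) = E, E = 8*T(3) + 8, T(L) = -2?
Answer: 25663/57168 ≈ 0.44890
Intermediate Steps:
E = -8 (E = 8*(-2) + 8 = -16 + 8 = -8)
l(r) = -8
o(H, X) = H*(-1 + H + X)
(l(130) + 25671)/(o(-145, 72) + 46438) = (-8 + 25671)/(-145*(-1 - 145 + 72) + 46438) = 25663/(-145*(-74) + 46438) = 25663/(10730 + 46438) = 25663/57168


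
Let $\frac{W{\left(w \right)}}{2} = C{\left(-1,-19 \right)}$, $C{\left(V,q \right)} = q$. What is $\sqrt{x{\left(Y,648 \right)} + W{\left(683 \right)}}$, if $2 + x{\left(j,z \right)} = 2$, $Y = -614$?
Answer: $i \sqrt{38} \approx 6.1644 i$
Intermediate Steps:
$W{\left(w \right)} = -38$ ($W{\left(w \right)} = 2 \left(-19\right) = -38$)
$x{\left(j,z \right)} = 0$ ($x{\left(j,z \right)} = -2 + 2 = 0$)
$\sqrt{x{\left(Y,648 \right)} + W{\left(683 \right)}} = \sqrt{0 - 38} = \sqrt{-38} = i \sqrt{38}$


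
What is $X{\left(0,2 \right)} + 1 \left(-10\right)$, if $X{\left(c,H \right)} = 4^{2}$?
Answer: $6$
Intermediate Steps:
$X{\left(c,H \right)} = 16$
$X{\left(0,2 \right)} + 1 \left(-10\right) = 16 + 1 \left(-10\right) = 16 - 10 = 6$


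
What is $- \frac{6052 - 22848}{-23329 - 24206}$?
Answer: $- \frac{16796}{47535} \approx -0.35334$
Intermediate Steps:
$- \frac{6052 - 22848}{-23329 - 24206} = - \frac{-16796}{-47535} = - \frac{\left(-16796\right) \left(-1\right)}{47535} = \left(-1\right) \frac{16796}{47535} = - \frac{16796}{47535}$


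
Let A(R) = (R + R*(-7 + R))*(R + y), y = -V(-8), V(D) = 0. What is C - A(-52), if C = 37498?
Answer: 194330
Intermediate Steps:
y = 0 (y = -1*0 = 0)
A(R) = R*(R + R*(-7 + R)) (A(R) = (R + R*(-7 + R))*(R + 0) = (R + R*(-7 + R))*R = R*(R + R*(-7 + R)))
C - A(-52) = 37498 - (-52)²*(-6 - 52) = 37498 - 2704*(-58) = 37498 - 1*(-156832) = 37498 + 156832 = 194330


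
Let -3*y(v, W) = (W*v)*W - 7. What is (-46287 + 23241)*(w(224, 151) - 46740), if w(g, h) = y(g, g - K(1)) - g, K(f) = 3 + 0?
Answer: 85126308458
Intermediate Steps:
K(f) = 3
y(v, W) = 7/3 - v*W²/3 (y(v, W) = -((W*v)*W - 7)/3 = -(v*W² - 7)/3 = -(-7 + v*W²)/3 = 7/3 - v*W²/3)
w(g, h) = 7/3 - g - g*(-3 + g)²/3 (w(g, h) = (7/3 - g*(g - 1*3)²/3) - g = (7/3 - g*(g - 3)²/3) - g = (7/3 - g*(-3 + g)²/3) - g = 7/3 - g - g*(-3 + g)²/3)
(-46287 + 23241)*(w(224, 151) - 46740) = (-46287 + 23241)*((7/3 - 1*224 - ⅓*224*(-3 + 224)²) - 46740) = -23046*((7/3 - 224 - ⅓*224*221²) - 46740) = -23046*((7/3 - 224 - ⅓*224*48841) - 46740) = -23046*((7/3 - 224 - 10940384/3) - 46740) = -23046*(-10941049/3 - 46740) = -23046*(-11081269/3) = 85126308458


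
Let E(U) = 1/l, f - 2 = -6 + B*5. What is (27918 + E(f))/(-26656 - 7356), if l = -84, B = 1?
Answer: -2345111/2857008 ≈ -0.82083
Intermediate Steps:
f = 1 (f = 2 + (-6 + 1*5) = 2 + (-6 + 5) = 2 - 1 = 1)
E(U) = -1/84 (E(U) = 1/(-84) = -1/84)
(27918 + E(f))/(-26656 - 7356) = (27918 - 1/84)/(-26656 - 7356) = (2345111/84)/(-34012) = (2345111/84)*(-1/34012) = -2345111/2857008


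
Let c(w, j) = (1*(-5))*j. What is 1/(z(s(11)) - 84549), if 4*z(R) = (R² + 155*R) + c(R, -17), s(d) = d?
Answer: -4/336285 ≈ -1.1895e-5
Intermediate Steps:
c(w, j) = -5*j
z(R) = 85/4 + R²/4 + 155*R/4 (z(R) = ((R² + 155*R) - 5*(-17))/4 = ((R² + 155*R) + 85)/4 = (85 + R² + 155*R)/4 = 85/4 + R²/4 + 155*R/4)
1/(z(s(11)) - 84549) = 1/((85/4 + (¼)*11² + (155/4)*11) - 84549) = 1/((85/4 + (¼)*121 + 1705/4) - 84549) = 1/((85/4 + 121/4 + 1705/4) - 84549) = 1/(1911/4 - 84549) = 1/(-336285/4) = -4/336285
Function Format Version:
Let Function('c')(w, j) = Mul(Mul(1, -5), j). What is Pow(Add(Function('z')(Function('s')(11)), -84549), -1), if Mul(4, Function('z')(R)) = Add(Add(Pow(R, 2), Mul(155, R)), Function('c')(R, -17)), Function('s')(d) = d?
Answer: Rational(-4, 336285) ≈ -1.1895e-5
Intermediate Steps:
Function('c')(w, j) = Mul(-5, j)
Function('z')(R) = Add(Rational(85, 4), Mul(Rational(1, 4), Pow(R, 2)), Mul(Rational(155, 4), R)) (Function('z')(R) = Mul(Rational(1, 4), Add(Add(Pow(R, 2), Mul(155, R)), Mul(-5, -17))) = Mul(Rational(1, 4), Add(Add(Pow(R, 2), Mul(155, R)), 85)) = Mul(Rational(1, 4), Add(85, Pow(R, 2), Mul(155, R))) = Add(Rational(85, 4), Mul(Rational(1, 4), Pow(R, 2)), Mul(Rational(155, 4), R)))
Pow(Add(Function('z')(Function('s')(11)), -84549), -1) = Pow(Add(Add(Rational(85, 4), Mul(Rational(1, 4), Pow(11, 2)), Mul(Rational(155, 4), 11)), -84549), -1) = Pow(Add(Add(Rational(85, 4), Mul(Rational(1, 4), 121), Rational(1705, 4)), -84549), -1) = Pow(Add(Add(Rational(85, 4), Rational(121, 4), Rational(1705, 4)), -84549), -1) = Pow(Add(Rational(1911, 4), -84549), -1) = Pow(Rational(-336285, 4), -1) = Rational(-4, 336285)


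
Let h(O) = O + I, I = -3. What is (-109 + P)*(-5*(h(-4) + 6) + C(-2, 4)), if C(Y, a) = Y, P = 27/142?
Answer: -46353/142 ≈ -326.43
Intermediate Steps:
P = 27/142 (P = 27*(1/142) = 27/142 ≈ 0.19014)
h(O) = -3 + O (h(O) = O - 3 = -3 + O)
(-109 + P)*(-5*(h(-4) + 6) + C(-2, 4)) = (-109 + 27/142)*(-5*((-3 - 4) + 6) - 2) = -15451*(-5*(-7 + 6) - 2)/142 = -15451*(-5*(-1) - 2)/142 = -15451*(5 - 2)/142 = -15451/142*3 = -46353/142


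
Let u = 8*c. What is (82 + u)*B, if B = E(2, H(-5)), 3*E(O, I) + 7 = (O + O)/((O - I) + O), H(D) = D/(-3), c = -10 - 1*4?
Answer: 370/7 ≈ 52.857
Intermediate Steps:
c = -14 (c = -10 - 4 = -14)
u = -112 (u = 8*(-14) = -112)
H(D) = -D/3 (H(D) = D*(-1/3) = -D/3)
E(O, I) = -7/3 + 2*O/(3*(-I + 2*O)) (E(O, I) = -7/3 + ((O + O)/((O - I) + O))/3 = -7/3 + ((2*O)/(-I + 2*O))/3 = -7/3 + (2*O/(-I + 2*O))/3 = -7/3 + 2*O/(3*(-I + 2*O)))
B = -37/21 (B = (-(-7)*(-5)/3 + 12*2)/(3*(-1/3*(-5) - 2*2)) = (-7*5/3 + 24)/(3*(5/3 - 4)) = (-35/3 + 24)/(3*(-7/3)) = (1/3)*(-3/7)*(37/3) = -37/21 ≈ -1.7619)
(82 + u)*B = (82 - 112)*(-37/21) = -30*(-37/21) = 370/7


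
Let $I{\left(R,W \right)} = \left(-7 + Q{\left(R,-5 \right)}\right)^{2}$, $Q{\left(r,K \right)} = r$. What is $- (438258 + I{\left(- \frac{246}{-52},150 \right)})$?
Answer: $- \frac{296265889}{676} \approx -4.3826 \cdot 10^{5}$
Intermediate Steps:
$I{\left(R,W \right)} = \left(-7 + R\right)^{2}$
$- (438258 + I{\left(- \frac{246}{-52},150 \right)}) = - (438258 + \left(-7 - \frac{246}{-52}\right)^{2}) = - (438258 + \left(-7 - - \frac{123}{26}\right)^{2}) = - (438258 + \left(-7 + \frac{123}{26}\right)^{2}) = - (438258 + \left(- \frac{59}{26}\right)^{2}) = - (438258 + \frac{3481}{676}) = \left(-1\right) \frac{296265889}{676} = - \frac{296265889}{676}$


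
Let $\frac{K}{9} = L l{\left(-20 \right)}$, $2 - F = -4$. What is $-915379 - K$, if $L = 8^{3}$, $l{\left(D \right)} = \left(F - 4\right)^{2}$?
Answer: $-933811$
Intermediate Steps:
$F = 6$ ($F = 2 - -4 = 2 + 4 = 6$)
$l{\left(D \right)} = 4$ ($l{\left(D \right)} = \left(6 - 4\right)^{2} = 2^{2} = 4$)
$L = 512$
$K = 18432$ ($K = 9 \cdot 512 \cdot 4 = 9 \cdot 2048 = 18432$)
$-915379 - K = -915379 - 18432 = -933811$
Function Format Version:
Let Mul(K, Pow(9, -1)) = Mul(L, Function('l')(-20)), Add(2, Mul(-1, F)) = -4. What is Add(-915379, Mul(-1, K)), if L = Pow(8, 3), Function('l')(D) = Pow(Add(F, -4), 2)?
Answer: -933811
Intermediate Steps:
F = 6 (F = Add(2, Mul(-1, -4)) = Add(2, 4) = 6)
Function('l')(D) = 4 (Function('l')(D) = Pow(Add(6, -4), 2) = Pow(2, 2) = 4)
L = 512
K = 18432 (K = Mul(9, Mul(512, 4)) = Mul(9, 2048) = 18432)
Add(-915379, Mul(-1, K)) = Add(-915379, Mul(-1, 18432)) = Add(-915379, -18432) = -933811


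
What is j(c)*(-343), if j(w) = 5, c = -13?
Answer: -1715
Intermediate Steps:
j(c)*(-343) = 5*(-343) = -1715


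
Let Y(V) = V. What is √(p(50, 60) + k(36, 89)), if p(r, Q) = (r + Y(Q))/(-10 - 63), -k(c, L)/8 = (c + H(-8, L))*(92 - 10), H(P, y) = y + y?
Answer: I*√748114366/73 ≈ 374.68*I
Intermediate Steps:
H(P, y) = 2*y
k(c, L) = -1312*L - 656*c (k(c, L) = -8*(c + 2*L)*(92 - 10) = -8*(c + 2*L)*82 = -8*(82*c + 164*L) = -1312*L - 656*c)
p(r, Q) = -Q/73 - r/73 (p(r, Q) = (r + Q)/(-10 - 63) = (Q + r)/(-73) = (Q + r)*(-1/73) = -Q/73 - r/73)
√(p(50, 60) + k(36, 89)) = √((-1/73*60 - 1/73*50) + (-1312*89 - 656*36)) = √((-60/73 - 50/73) + (-116768 - 23616)) = √(-110/73 - 140384) = √(-10248142/73) = I*√748114366/73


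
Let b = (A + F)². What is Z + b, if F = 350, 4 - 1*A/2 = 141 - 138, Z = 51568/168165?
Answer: 20836367728/168165 ≈ 1.2390e+5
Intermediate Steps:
Z = 51568/168165 (Z = 51568*(1/168165) = 51568/168165 ≈ 0.30665)
A = 2 (A = 8 - 2*(141 - 138) = 8 - 2*3 = 8 - 6 = 2)
b = 123904 (b = (2 + 350)² = 352² = 123904)
Z + b = 51568/168165 + 123904 = 20836367728/168165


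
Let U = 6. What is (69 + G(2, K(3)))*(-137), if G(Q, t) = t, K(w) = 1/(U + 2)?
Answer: -75761/8 ≈ -9470.1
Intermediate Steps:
K(w) = ⅛ (K(w) = 1/(6 + 2) = 1/8 = ⅛)
(69 + G(2, K(3)))*(-137) = (69 + ⅛)*(-137) = (553/8)*(-137) = -75761/8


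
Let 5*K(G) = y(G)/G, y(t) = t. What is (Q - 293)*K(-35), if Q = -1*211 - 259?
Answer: -763/5 ≈ -152.60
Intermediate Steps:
Q = -470 (Q = -211 - 259 = -470)
K(G) = 1/5 (K(G) = (G/G)/5 = (1/5)*1 = 1/5)
(Q - 293)*K(-35) = (-470 - 293)*(1/5) = -763*1/5 = -763/5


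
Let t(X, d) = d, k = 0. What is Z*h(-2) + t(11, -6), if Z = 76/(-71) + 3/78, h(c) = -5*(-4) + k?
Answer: -24588/923 ≈ -26.639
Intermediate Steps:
h(c) = 20 (h(c) = -5*(-4) + 0 = 20 + 0 = 20)
Z = -1905/1846 (Z = 76*(-1/71) + 3*(1/78) = -76/71 + 1/26 = -1905/1846 ≈ -1.0320)
Z*h(-2) + t(11, -6) = -1905/1846*20 - 6 = -19050/923 - 6 = -24588/923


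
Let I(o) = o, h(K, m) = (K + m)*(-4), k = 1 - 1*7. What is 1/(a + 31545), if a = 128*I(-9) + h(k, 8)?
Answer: 1/30385 ≈ 3.2911e-5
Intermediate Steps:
k = -6 (k = 1 - 7 = -6)
h(K, m) = -4*K - 4*m
a = -1160 (a = 128*(-9) + (-4*(-6) - 4*8) = -1152 + (24 - 32) = -1152 - 8 = -1160)
1/(a + 31545) = 1/(-1160 + 31545) = 1/30385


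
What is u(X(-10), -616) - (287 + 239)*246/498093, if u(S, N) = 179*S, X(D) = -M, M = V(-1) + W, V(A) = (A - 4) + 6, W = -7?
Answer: 178274162/166031 ≈ 1073.7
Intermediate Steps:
V(A) = 2 + A (V(A) = (-4 + A) + 6 = 2 + A)
M = -6 (M = (2 - 1) - 7 = 1 - 7 = -6)
X(D) = 6 (X(D) = -1*(-6) = 6)
u(X(-10), -616) - (287 + 239)*246/498093 = 179*6 - (287 + 239)*246/498093 = 1074 - 526*246/498093 = 1074 - 129396/498093 = 1074 - 1*43132/166031 = 1074 - 43132/166031 = 178274162/166031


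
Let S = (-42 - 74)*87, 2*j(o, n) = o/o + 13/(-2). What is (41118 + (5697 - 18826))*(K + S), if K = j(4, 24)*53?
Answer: -1146177539/4 ≈ -2.8654e+8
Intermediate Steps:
j(o, n) = -11/4 (j(o, n) = (o/o + 13/(-2))/2 = (1 + 13*(-1/2))/2 = (1 - 13/2)/2 = (1/2)*(-11/2) = -11/4)
S = -10092 (S = -116*87 = -10092)
K = -583/4 (K = -11/4*53 = -583/4 ≈ -145.75)
(41118 + (5697 - 18826))*(K + S) = (41118 + (5697 - 18826))*(-583/4 - 10092) = (41118 - 13129)*(-40951/4) = 27989*(-40951/4) = -1146177539/4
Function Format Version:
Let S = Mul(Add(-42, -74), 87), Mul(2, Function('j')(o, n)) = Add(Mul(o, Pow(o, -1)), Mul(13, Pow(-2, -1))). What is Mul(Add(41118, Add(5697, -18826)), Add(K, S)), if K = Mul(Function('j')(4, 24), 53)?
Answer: Rational(-1146177539, 4) ≈ -2.8654e+8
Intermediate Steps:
Function('j')(o, n) = Rational(-11, 4) (Function('j')(o, n) = Mul(Rational(1, 2), Add(Mul(o, Pow(o, -1)), Mul(13, Pow(-2, -1)))) = Mul(Rational(1, 2), Add(1, Mul(13, Rational(-1, 2)))) = Mul(Rational(1, 2), Add(1, Rational(-13, 2))) = Mul(Rational(1, 2), Rational(-11, 2)) = Rational(-11, 4))
S = -10092 (S = Mul(-116, 87) = -10092)
K = Rational(-583, 4) (K = Mul(Rational(-11, 4), 53) = Rational(-583, 4) ≈ -145.75)
Mul(Add(41118, Add(5697, -18826)), Add(K, S)) = Mul(Add(41118, Add(5697, -18826)), Add(Rational(-583, 4), -10092)) = Mul(Add(41118, -13129), Rational(-40951, 4)) = Mul(27989, Rational(-40951, 4)) = Rational(-1146177539, 4)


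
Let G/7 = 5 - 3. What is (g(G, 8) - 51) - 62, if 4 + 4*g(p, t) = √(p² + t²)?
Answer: -114 + √65/2 ≈ -109.97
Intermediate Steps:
G = 14 (G = 7*(5 - 3) = 7*2 = 14)
g(p, t) = -1 + √(p² + t²)/4
(g(G, 8) - 51) - 62 = ((-1 + √(14² + 8²)/4) - 51) - 62 = ((-1 + √(196 + 64)/4) - 51) - 62 = ((-1 + √260/4) - 51) - 62 = ((-1 + (2*√65)/4) - 51) - 62 = ((-1 + √65/2) - 51) - 62 = (-52 + √65/2) - 62 = -114 + √65/2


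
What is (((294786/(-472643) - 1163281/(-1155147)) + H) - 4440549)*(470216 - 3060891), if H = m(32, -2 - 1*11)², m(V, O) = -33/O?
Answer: 151638012164468836898917075/13181327465007 ≈ 1.1504e+13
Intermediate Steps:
H = 1089/169 (H = (-33/(-2 - 1*11))² = (-33/(-2 - 11))² = (-33/(-13))² = (-33*(-1/13))² = (33/13)² = 1089/169 ≈ 6.4438)
(((294786/(-472643) - 1163281/(-1155147)) + H) - 4440549)*(470216 - 3060891) = (((294786/(-472643) - 1163281/(-1155147)) + 1089/169) - 4440549)*(470216 - 3060891) = (((294786*(-1/472643) - 1163281*(-1/1155147)) + 1089/169) - 4440549)*(-2590675) = (((-294786/472643 + 166183/165021) + 1089/169) - 4440549)*(-2590675) = ((29899351163/77996020503 + 1089/169) - 4440549)*(-2590675) = (89990656674314/13181327465007 - 4440549)*(-2590675) = -58532240502752694529/13181327465007*(-2590675) = 151638012164468836898917075/13181327465007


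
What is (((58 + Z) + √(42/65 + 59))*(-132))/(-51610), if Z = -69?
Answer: -726/25805 + 66*√252005/1677325 ≈ -0.0083812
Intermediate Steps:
(((58 + Z) + √(42/65 + 59))*(-132))/(-51610) = (((58 - 69) + √(42/65 + 59))*(-132))/(-51610) = ((-11 + √(42*(1/65) + 59))*(-132))*(-1/51610) = ((-11 + √(42/65 + 59))*(-132))*(-1/51610) = ((-11 + √(3877/65))*(-132))*(-1/51610) = ((-11 + √252005/65)*(-132))*(-1/51610) = (1452 - 132*√252005/65)*(-1/51610) = -726/25805 + 66*√252005/1677325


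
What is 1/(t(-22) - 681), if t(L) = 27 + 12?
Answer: -1/642 ≈ -0.0015576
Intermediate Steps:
t(L) = 39
1/(t(-22) - 681) = 1/(39 - 681) = 1/(-642) = -1/642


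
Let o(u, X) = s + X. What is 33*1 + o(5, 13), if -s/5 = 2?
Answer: 36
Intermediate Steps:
s = -10 (s = -5*2 = -10)
o(u, X) = -10 + X
33*1 + o(5, 13) = 33*1 + (-10 + 13) = 33 + 3 = 36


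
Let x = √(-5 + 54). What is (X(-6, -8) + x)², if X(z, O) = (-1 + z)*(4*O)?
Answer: 53361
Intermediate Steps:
x = 7 (x = √49 = 7)
X(z, O) = 4*O*(-1 + z)
(X(-6, -8) + x)² = (4*(-8)*(-1 - 6) + 7)² = (4*(-8)*(-7) + 7)² = (224 + 7)² = 231² = 53361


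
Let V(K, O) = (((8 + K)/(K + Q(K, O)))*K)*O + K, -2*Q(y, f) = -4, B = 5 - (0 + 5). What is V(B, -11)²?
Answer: 0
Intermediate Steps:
B = 0 (B = 5 - 1*5 = 5 - 5 = 0)
Q(y, f) = 2 (Q(y, f) = -½*(-4) = 2)
V(K, O) = K + K*O*(8 + K)/(2 + K) (V(K, O) = (((8 + K)/(K + 2))*K)*O + K = (((8 + K)/(2 + K))*K)*O + K = (K*(8 + K)/(2 + K))*O + K = K*O*(8 + K)/(2 + K) + K = K + K*O*(8 + K)/(2 + K))
V(B, -11)² = (0*(2 + 0 + 8*(-11) + 0*(-11))/(2 + 0))² = (0*(2 + 0 - 88 + 0)/2)² = (0*(½)*(-86))² = 0² = 0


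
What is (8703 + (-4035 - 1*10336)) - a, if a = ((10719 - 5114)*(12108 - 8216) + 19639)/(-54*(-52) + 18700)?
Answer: -507921/76 ≈ -6683.2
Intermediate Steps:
a = 77153/76 (a = (5605*3892 + 19639)/(2808 + 18700) = (21814660 + 19639)/21508 = 21834299*(1/21508) = 77153/76 ≈ 1015.2)
(8703 + (-4035 - 1*10336)) - a = (8703 + (-4035 - 1*10336)) - 1*77153/76 = (8703 + (-4035 - 10336)) - 77153/76 = (8703 - 14371) - 77153/76 = -5668 - 77153/76 = -507921/76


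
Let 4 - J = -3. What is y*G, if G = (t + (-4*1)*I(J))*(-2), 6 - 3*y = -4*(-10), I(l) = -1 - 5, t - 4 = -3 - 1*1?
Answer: 544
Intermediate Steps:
t = 0 (t = 4 + (-3 - 1*1) = 4 + (-3 - 1) = 4 - 4 = 0)
J = 7 (J = 4 - 1*(-3) = 4 + 3 = 7)
I(l) = -6
y = -34/3 (y = 2 - (-4)*(-10)/3 = 2 - 1/3*40 = 2 - 40/3 = -34/3 ≈ -11.333)
G = -48 (G = (0 - 4*1*(-6))*(-2) = (0 - 4*(-6))*(-2) = (0 + 24)*(-2) = 24*(-2) = -48)
y*G = -34/3*(-48) = 544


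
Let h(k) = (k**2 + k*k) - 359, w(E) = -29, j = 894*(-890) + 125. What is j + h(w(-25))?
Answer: -794212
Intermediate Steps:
j = -795535 (j = -795660 + 125 = -795535)
h(k) = -359 + 2*k**2 (h(k) = (k**2 + k**2) - 359 = 2*k**2 - 359 = -359 + 2*k**2)
j + h(w(-25)) = -795535 + (-359 + 2*(-29)**2) = -795535 + (-359 + 2*841) = -795535 + (-359 + 1682) = -795535 + 1323 = -794212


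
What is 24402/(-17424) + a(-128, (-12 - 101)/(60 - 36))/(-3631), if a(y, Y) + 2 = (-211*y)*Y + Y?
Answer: 88633147/2636106 ≈ 33.623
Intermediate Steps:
a(y, Y) = -2 + Y - 211*Y*y (a(y, Y) = -2 + ((-211*y)*Y + Y) = -2 + (-211*Y*y + Y) = -2 + (Y - 211*Y*y) = -2 + Y - 211*Y*y)
24402/(-17424) + a(-128, (-12 - 101)/(60 - 36))/(-3631) = 24402/(-17424) + (-2 + (-12 - 101)/(60 - 36) - 211*(-12 - 101)/(60 - 36)*(-128))/(-3631) = 24402*(-1/17424) + (-2 - 113/24 - 211*(-113/24)*(-128))*(-1/3631) = -4067/2904 + (-2 - 113*1/24 - 211*(-113*1/24)*(-128))*(-1/3631) = -4067/2904 + (-2 - 113/24 - 211*(-113/24)*(-128))*(-1/3631) = -4067/2904 + (-2 - 113/24 - 381488/3)*(-1/3631) = -4067/2904 - 1017355/8*(-1/3631) = -4067/2904 + 1017355/29048 = 88633147/2636106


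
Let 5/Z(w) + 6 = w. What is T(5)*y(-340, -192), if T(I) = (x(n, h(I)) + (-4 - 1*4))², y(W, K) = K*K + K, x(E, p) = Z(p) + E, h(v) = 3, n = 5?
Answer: 2395904/3 ≈ 7.9864e+5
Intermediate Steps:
Z(w) = 5/(-6 + w)
x(E, p) = E + 5/(-6 + p) (x(E, p) = 5/(-6 + p) + E = E + 5/(-6 + p))
y(W, K) = K + K² (y(W, K) = K² + K = K + K²)
T(I) = 196/9 (T(I) = ((5 + 5*(-6 + 3))/(-6 + 3) + (-4 - 1*4))² = ((5 + 5*(-3))/(-3) + (-4 - 4))² = (-(5 - 15)/3 - 8)² = (-⅓*(-10) - 8)² = (10/3 - 8)² = (-14/3)² = 196/9)
T(5)*y(-340, -192) = 196*(-192*(1 - 192))/9 = 196*(-192*(-191))/9 = (196/9)*36672 = 2395904/3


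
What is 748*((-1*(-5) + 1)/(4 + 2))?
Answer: 748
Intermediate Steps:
748*((-1*(-5) + 1)/(4 + 2)) = 748*((5 + 1)/6) = 748*(6*(⅙)) = 748*1 = 748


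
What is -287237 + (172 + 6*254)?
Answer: -285541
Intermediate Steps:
-287237 + (172 + 6*254) = -287237 + (172 + 1524) = -287237 + 1696 = -285541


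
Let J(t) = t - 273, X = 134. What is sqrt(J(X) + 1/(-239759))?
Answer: I*sqrt(7990328793018)/239759 ≈ 11.79*I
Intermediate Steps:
J(t) = -273 + t
sqrt(J(X) + 1/(-239759)) = sqrt((-273 + 134) + 1/(-239759)) = sqrt(-139 - 1/239759) = sqrt(-33326502/239759) = I*sqrt(7990328793018)/239759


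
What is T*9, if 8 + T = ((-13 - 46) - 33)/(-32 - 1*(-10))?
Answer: -378/11 ≈ -34.364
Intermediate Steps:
T = -42/11 (T = -8 + ((-13 - 46) - 33)/(-32 - 1*(-10)) = -8 + (-59 - 33)/(-32 + 10) = -8 - 92/(-22) = -8 - 92*(-1/22) = -8 + 46/11 = -42/11 ≈ -3.8182)
T*9 = -42/11*9 = -378/11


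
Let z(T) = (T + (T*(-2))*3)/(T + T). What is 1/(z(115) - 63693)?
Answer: -2/127391 ≈ -1.5700e-5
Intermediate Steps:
z(T) = -5/2 (z(T) = (T - 2*T*3)/((2*T)) = (T - 6*T)*(1/(2*T)) = (-5*T)*(1/(2*T)) = -5/2)
1/(z(115) - 63693) = 1/(-5/2 - 63693) = 1/(-127391/2) = -2/127391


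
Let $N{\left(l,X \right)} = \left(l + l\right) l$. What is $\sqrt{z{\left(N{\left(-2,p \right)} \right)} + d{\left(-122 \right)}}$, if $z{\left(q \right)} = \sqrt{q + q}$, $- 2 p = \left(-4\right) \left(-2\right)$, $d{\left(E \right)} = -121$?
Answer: $3 i \sqrt{13} \approx 10.817 i$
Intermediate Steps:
$p = -4$ ($p = - \frac{\left(-4\right) \left(-2\right)}{2} = \left(- \frac{1}{2}\right) 8 = -4$)
$N{\left(l,X \right)} = 2 l^{2}$ ($N{\left(l,X \right)} = 2 l l = 2 l^{2}$)
$z{\left(q \right)} = \sqrt{2} \sqrt{q}$ ($z{\left(q \right)} = \sqrt{2 q} = \sqrt{2} \sqrt{q}$)
$\sqrt{z{\left(N{\left(-2,p \right)} \right)} + d{\left(-122 \right)}} = \sqrt{\sqrt{2} \sqrt{2 \left(-2\right)^{2}} - 121} = \sqrt{\sqrt{2} \sqrt{2 \cdot 4} - 121} = \sqrt{\sqrt{2} \sqrt{8} - 121} = \sqrt{\sqrt{2} \cdot 2 \sqrt{2} - 121} = \sqrt{4 - 121} = \sqrt{-117} = 3 i \sqrt{13}$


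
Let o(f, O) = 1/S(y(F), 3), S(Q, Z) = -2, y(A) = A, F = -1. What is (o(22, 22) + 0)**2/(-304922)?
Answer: -1/1219688 ≈ -8.1988e-7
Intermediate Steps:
o(f, O) = -1/2 (o(f, O) = 1/(-2) = -1/2)
(o(22, 22) + 0)**2/(-304922) = (-1/2 + 0)**2/(-304922) = (-1/2)**2*(-1/304922) = (1/4)*(-1/304922) = -1/1219688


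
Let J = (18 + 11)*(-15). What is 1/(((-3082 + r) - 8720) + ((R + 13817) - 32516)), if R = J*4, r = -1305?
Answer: -1/33546 ≈ -2.9810e-5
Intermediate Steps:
J = -435 (J = 29*(-15) = -435)
R = -1740 (R = -435*4 = -1740)
1/(((-3082 + r) - 8720) + ((R + 13817) - 32516)) = 1/(((-3082 - 1305) - 8720) + ((-1740 + 13817) - 32516)) = 1/((-4387 - 8720) + (12077 - 32516)) = 1/(-13107 - 20439) = 1/(-33546) = -1/33546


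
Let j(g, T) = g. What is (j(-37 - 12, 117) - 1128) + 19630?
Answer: 18453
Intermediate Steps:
(j(-37 - 12, 117) - 1128) + 19630 = ((-37 - 12) - 1128) + 19630 = (-49 - 1128) + 19630 = -1177 + 19630 = 18453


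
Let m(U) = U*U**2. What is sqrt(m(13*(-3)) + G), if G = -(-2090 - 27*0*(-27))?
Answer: I*sqrt(57229) ≈ 239.23*I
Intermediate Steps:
m(U) = U**3
G = 2090 (G = -(-2090 + 0*(-27)) = -(-2090 + 0) = -1*(-2090) = 2090)
sqrt(m(13*(-3)) + G) = sqrt((13*(-3))**3 + 2090) = sqrt((-39)**3 + 2090) = sqrt(-59319 + 2090) = sqrt(-57229) = I*sqrt(57229)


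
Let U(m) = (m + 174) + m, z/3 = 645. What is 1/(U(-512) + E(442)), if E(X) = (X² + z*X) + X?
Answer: 1/1050226 ≈ 9.5218e-7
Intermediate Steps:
z = 1935 (z = 3*645 = 1935)
U(m) = 174 + 2*m (U(m) = (174 + m) + m = 174 + 2*m)
E(X) = X² + 1936*X (E(X) = (X² + 1935*X) + X = X² + 1936*X)
1/(U(-512) + E(442)) = 1/((174 + 2*(-512)) + 442*(1936 + 442)) = 1/((174 - 1024) + 442*2378) = 1/(-850 + 1051076) = 1/1050226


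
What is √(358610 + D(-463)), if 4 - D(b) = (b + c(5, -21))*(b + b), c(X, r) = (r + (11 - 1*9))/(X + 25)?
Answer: I*√15909855/15 ≈ 265.91*I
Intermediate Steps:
c(X, r) = (2 + r)/(25 + X) (c(X, r) = (r + (11 - 9))/(25 + X) = (r + 2)/(25 + X) = (2 + r)/(25 + X))
D(b) = 4 - 2*b*(-19/30 + b) (D(b) = 4 - (b + (2 - 21)/(25 + 5))*(b + b) = 4 - (b - 19/30)*2*b = 4 - (-19/30 + b)*2*b = 4 - 2*b*(-19/30 + b))
√(358610 + D(-463)) = √(358610 + (4 - 2*(-463)² + (19/15)*(-463))) = √(358610 + (4 - 2*214369 - 8797/15)) = √(358610 + (4 - 428738 - 8797/15)) = √(358610 - 6439807/15) = √(-1060657/15) = I*√15909855/15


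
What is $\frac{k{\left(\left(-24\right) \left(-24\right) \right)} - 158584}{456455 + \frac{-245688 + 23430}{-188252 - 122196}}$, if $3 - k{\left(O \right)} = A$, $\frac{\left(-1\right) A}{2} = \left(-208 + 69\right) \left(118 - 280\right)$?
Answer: $- \frac{17624909080}{70852882049} \approx -0.24875$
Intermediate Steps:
$A = -45036$ ($A = - 2 \left(-208 + 69\right) \left(118 - 280\right) = - 2 \left(\left(-139\right) \left(-162\right)\right) = \left(-2\right) 22518 = -45036$)
$k{\left(O \right)} = 45039$ ($k{\left(O \right)} = 3 - -45036 = 3 + 45036 = 45039$)
$\frac{k{\left(\left(-24\right) \left(-24\right) \right)} - 158584}{456455 + \frac{-245688 + 23430}{-188252 - 122196}} = \frac{45039 - 158584}{456455 + \frac{-245688 + 23430}{-188252 - 122196}} = - \frac{113545}{456455 - \frac{222258}{-310448}} = - \frac{113545}{456455 - - \frac{111129}{155224}} = - \frac{113545}{456455 + \frac{111129}{155224}} = - \frac{113545}{\frac{70852882049}{155224}} = \left(-113545\right) \frac{155224}{70852882049} = - \frac{17624909080}{70852882049}$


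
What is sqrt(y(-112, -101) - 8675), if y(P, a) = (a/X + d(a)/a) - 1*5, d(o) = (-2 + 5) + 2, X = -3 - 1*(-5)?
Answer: I*sqrt(356241342)/202 ≈ 93.437*I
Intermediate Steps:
X = 2 (X = -3 + 5 = 2)
d(o) = 5 (d(o) = 3 + 2 = 5)
y(P, a) = -5 + a/2 + 5/a (y(P, a) = (a/2 + 5/a) - 1*5 = (a*(1/2) + 5/a) - 5 = (a/2 + 5/a) - 5 = -5 + a/2 + 5/a)
sqrt(y(-112, -101) - 8675) = sqrt((-5 + (1/2)*(-101) + 5/(-101)) - 8675) = sqrt((-5 - 101/2 + 5*(-1/101)) - 8675) = sqrt((-5 - 101/2 - 5/101) - 8675) = sqrt(-11221/202 - 8675) = sqrt(-1763571/202) = I*sqrt(356241342)/202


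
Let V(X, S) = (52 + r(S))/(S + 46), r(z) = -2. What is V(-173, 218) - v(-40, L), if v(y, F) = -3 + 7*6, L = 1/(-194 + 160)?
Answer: -5123/132 ≈ -38.811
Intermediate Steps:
L = -1/34 (L = 1/(-34) = -1/34 ≈ -0.029412)
v(y, F) = 39 (v(y, F) = -3 + 42 = 39)
V(X, S) = 50/(46 + S) (V(X, S) = (52 - 2)/(S + 46) = 50/(46 + S))
V(-173, 218) - v(-40, L) = 50/(46 + 218) - 1*39 = 50/264 - 39 = 50*(1/264) - 39 = 25/132 - 39 = -5123/132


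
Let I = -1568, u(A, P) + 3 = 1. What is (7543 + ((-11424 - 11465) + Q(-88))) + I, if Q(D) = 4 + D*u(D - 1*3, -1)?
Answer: -16734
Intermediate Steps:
u(A, P) = -2 (u(A, P) = -3 + 1 = -2)
Q(D) = 4 - 2*D (Q(D) = 4 + D*(-2) = 4 - 2*D)
(7543 + ((-11424 - 11465) + Q(-88))) + I = (7543 + ((-11424 - 11465) + (4 - 2*(-88)))) - 1568 = (7543 + (-22889 + (4 + 176))) - 1568 = (7543 + (-22889 + 180)) - 1568 = (7543 - 22709) - 1568 = -15166 - 1568 = -16734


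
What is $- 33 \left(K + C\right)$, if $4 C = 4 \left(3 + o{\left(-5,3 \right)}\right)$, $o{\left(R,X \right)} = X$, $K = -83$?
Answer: $2541$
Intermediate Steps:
$C = 6$ ($C = \frac{4 \left(3 + 3\right)}{4} = \frac{4 \cdot 6}{4} = \frac{1}{4} \cdot 24 = 6$)
$- 33 \left(K + C\right) = - 33 \left(-83 + 6\right) = \left(-33\right) \left(-77\right) = 2541$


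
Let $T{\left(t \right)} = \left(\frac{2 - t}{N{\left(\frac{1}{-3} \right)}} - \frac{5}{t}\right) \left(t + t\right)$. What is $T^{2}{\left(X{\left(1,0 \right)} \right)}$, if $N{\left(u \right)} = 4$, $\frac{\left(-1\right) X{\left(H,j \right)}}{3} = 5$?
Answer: $\frac{75625}{4} \approx 18906.0$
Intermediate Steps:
$X{\left(H,j \right)} = -15$ ($X{\left(H,j \right)} = \left(-3\right) 5 = -15$)
$T{\left(t \right)} = 2 t \left(\frac{1}{2} - \frac{5}{t} - \frac{t}{4}\right)$ ($T{\left(t \right)} = \left(\frac{2 - t}{4} - \frac{5}{t}\right) \left(t + t\right) = \left(\left(2 - t\right) \frac{1}{4} - \frac{5}{t}\right) 2 t = \left(\left(\frac{1}{2} - \frac{t}{4}\right) - \frac{5}{t}\right) 2 t = \left(\frac{1}{2} - \frac{5}{t} - \frac{t}{4}\right) 2 t = 2 t \left(\frac{1}{2} - \frac{5}{t} - \frac{t}{4}\right)$)
$T^{2}{\left(X{\left(1,0 \right)} \right)} = \left(-10 - 15 - \frac{\left(-15\right)^{2}}{2}\right)^{2} = \left(-10 - 15 - \frac{225}{2}\right)^{2} = \left(- \frac{275}{2}\right)^{2} = \frac{75625}{4}$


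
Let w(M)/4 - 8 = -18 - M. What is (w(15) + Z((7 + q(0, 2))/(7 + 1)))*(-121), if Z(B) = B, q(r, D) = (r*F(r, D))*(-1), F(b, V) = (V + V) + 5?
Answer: 95953/8 ≈ 11994.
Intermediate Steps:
F(b, V) = 5 + 2*V (F(b, V) = 2*V + 5 = 5 + 2*V)
q(r, D) = -r*(5 + 2*D) (q(r, D) = (r*(5 + 2*D))*(-1) = -r*(5 + 2*D))
w(M) = -40 - 4*M (w(M) = 32 + 4*(-18 - M) = 32 + (-72 - 4*M) = -40 - 4*M)
(w(15) + Z((7 + q(0, 2))/(7 + 1)))*(-121) = ((-40 - 4*15) + (7 - 1*0*(5 + 2*2))/(7 + 1))*(-121) = ((-40 - 60) + (7 - 1*0*(5 + 4))/8)*(-121) = (-100 + (7 - 1*0*9)*(⅛))*(-121) = (-100 + (7 + 0)*(⅛))*(-121) = (-100 + 7*(⅛))*(-121) = (-100 + 7/8)*(-121) = -793/8*(-121) = 95953/8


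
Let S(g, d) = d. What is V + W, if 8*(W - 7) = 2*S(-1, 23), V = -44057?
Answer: -176177/4 ≈ -44044.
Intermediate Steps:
W = 51/4 (W = 7 + (2*23)/8 = 7 + (1/8)*46 = 7 + 23/4 = 51/4 ≈ 12.750)
V + W = -44057 + 51/4 = -176177/4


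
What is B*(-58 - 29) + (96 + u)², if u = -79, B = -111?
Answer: 9946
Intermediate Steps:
B*(-58 - 29) + (96 + u)² = -111*(-58 - 29) + (96 - 79)² = -111*(-87) + 17² = 9657 + 289 = 9946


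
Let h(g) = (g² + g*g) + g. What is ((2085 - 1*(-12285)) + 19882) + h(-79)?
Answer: 46655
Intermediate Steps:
h(g) = g + 2*g² (h(g) = (g² + g²) + g = 2*g² + g = g + 2*g²)
((2085 - 1*(-12285)) + 19882) + h(-79) = ((2085 - 1*(-12285)) + 19882) - 79*(1 + 2*(-79)) = ((2085 + 12285) + 19882) - 79*(1 - 158) = (14370 + 19882) - 79*(-157) = 34252 + 12403 = 46655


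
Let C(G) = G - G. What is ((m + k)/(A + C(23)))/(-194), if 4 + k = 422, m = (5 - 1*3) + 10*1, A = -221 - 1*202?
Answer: 215/41031 ≈ 0.0052399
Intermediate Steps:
A = -423 (A = -221 - 202 = -423)
m = 12 (m = (5 - 3) + 10 = 2 + 10 = 12)
k = 418 (k = -4 + 422 = 418)
C(G) = 0
((m + k)/(A + C(23)))/(-194) = ((12 + 418)/(-423 + 0))/(-194) = (430/(-423))*(-1/194) = (430*(-1/423))*(-1/194) = -430/423*(-1/194) = 215/41031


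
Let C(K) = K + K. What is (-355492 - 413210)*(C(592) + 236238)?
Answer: -182506766244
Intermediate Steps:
C(K) = 2*K
(-355492 - 413210)*(C(592) + 236238) = (-355492 - 413210)*(2*592 + 236238) = -768702*(1184 + 236238) = -768702*237422 = -182506766244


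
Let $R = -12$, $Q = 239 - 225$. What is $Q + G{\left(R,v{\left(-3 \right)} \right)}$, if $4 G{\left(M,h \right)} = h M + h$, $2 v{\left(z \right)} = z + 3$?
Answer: $14$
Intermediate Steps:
$Q = 14$ ($Q = 239 - 225 = 14$)
$v{\left(z \right)} = \frac{3}{2} + \frac{z}{2}$ ($v{\left(z \right)} = \frac{z + 3}{2} = \frac{3 + z}{2} = \frac{3}{2} + \frac{z}{2}$)
$G{\left(M,h \right)} = \frac{h}{4} + \frac{M h}{4}$ ($G{\left(M,h \right)} = \frac{h M + h}{4} = \frac{M h + h}{4} = \frac{h + M h}{4} = \frac{h}{4} + \frac{M h}{4}$)
$Q + G{\left(R,v{\left(-3 \right)} \right)} = 14 + \frac{\left(\frac{3}{2} + \frac{1}{2} \left(-3\right)\right) \left(1 - 12\right)}{4} = 14 + \frac{1}{4} \left(\frac{3}{2} - \frac{3}{2}\right) \left(-11\right) = 14 + \frac{1}{4} \cdot 0 \left(-11\right) = 14 + 0 = 14$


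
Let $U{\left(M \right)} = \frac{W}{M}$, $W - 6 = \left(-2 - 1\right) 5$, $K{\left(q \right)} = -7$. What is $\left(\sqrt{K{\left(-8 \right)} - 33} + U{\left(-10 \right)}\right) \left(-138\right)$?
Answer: $- \frac{621}{5} - 276 i \sqrt{10} \approx -124.2 - 872.79 i$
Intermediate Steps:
$W = -9$ ($W = 6 + \left(-2 - 1\right) 5 = 6 - 15 = -9$)
$U{\left(M \right)} = - \frac{9}{M}$
$\left(\sqrt{K{\left(-8 \right)} - 33} + U{\left(-10 \right)}\right) \left(-138\right) = \left(\sqrt{-7 - 33} - \frac{9}{-10}\right) \left(-138\right) = \left(\sqrt{-40} - - \frac{9}{10}\right) \left(-138\right) = \left(2 i \sqrt{10} + \frac{9}{10}\right) \left(-138\right) = \left(\frac{9}{10} + 2 i \sqrt{10}\right) \left(-138\right) = - \frac{621}{5} - 276 i \sqrt{10}$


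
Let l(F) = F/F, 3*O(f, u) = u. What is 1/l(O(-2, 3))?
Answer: 1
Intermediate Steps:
O(f, u) = u/3
l(F) = 1
1/l(O(-2, 3)) = 1/1 = 1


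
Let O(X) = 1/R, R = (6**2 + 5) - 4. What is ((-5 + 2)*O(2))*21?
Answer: -63/37 ≈ -1.7027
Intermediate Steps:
R = 37 (R = (36 + 5) - 4 = 41 - 4 = 37)
O(X) = 1/37
((-5 + 2)*O(2))*21 = ((-5 + 2)*(1/37))*21 = -3*1/37*21 = -3/37*21 = -63/37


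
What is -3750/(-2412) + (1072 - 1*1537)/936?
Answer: 22115/20904 ≈ 1.0579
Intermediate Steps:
-3750/(-2412) + (1072 - 1*1537)/936 = -3750*(-1/2412) + (1072 - 1537)*(1/936) = 625/402 - 465*1/936 = 625/402 - 155/312 = 22115/20904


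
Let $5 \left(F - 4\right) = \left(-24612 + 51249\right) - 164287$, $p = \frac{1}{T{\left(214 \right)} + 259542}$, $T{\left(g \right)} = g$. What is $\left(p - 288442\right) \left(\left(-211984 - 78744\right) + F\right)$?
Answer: $\frac{11922517300608177}{129878} \approx 9.1798 \cdot 10^{10}$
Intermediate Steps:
$p = \frac{1}{259756}$ ($p = \frac{1}{214 + 259542} = \frac{1}{259756} \approx 3.8498 \cdot 10^{-6}$)
$F = -27526$ ($F = 4 + \frac{\left(-24612 + 51249\right) - 164287}{5} = 4 + \frac{26637 - 164287}{5} = 4 + \frac{1}{5} \left(-137650\right) = 4 - 27530 = -27526$)
$\left(p - 288442\right) \left(\left(-211984 - 78744\right) + F\right) = \left(\frac{1}{259756} - 288442\right) \left(\left(-211984 - 78744\right) - 27526\right) = - \frac{74924540151 \left(-290728 - 27526\right)}{259756} = \left(- \frac{74924540151}{259756}\right) \left(-318254\right) = \frac{11922517300608177}{129878}$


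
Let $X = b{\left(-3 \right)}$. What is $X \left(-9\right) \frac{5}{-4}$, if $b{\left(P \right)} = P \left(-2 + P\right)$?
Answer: $\frac{675}{4} \approx 168.75$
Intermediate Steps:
$X = 15$ ($X = - 3 \left(-2 - 3\right) = \left(-3\right) \left(-5\right) = 15$)
$X \left(-9\right) \frac{5}{-4} = 15 \left(-9\right) \frac{5}{-4} = - 135 \cdot 5 \left(- \frac{1}{4}\right) = \left(-135\right) \left(- \frac{5}{4}\right) = \frac{675}{4}$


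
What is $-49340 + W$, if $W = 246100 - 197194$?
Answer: $-434$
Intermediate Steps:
$W = 48906$ ($W = 246100 - 197194 = 48906$)
$-49340 + W = -49340 + 48906 = -434$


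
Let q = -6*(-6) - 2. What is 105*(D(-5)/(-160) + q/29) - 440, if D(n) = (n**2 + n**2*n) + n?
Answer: -230135/928 ≈ -247.99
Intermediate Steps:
q = 34 (q = 36 - 2 = 34)
D(n) = n + n**2 + n**3 (D(n) = (n**2 + n**3) + n = n + n**2 + n**3)
105*(D(-5)/(-160) + q/29) - 440 = 105*(-5*(1 - 5 + (-5)**2)/(-160) + 34/29) - 440 = 105*(-5*(1 - 5 + 25)*(-1/160) + 34*(1/29)) - 440 = 105*(-5*21*(-1/160) + 34/29) - 440 = 105*(-105*(-1/160) + 34/29) - 440 = 105*(21/32 + 34/29) - 440 = 105*(1697/928) - 440 = 178185/928 - 440 = -230135/928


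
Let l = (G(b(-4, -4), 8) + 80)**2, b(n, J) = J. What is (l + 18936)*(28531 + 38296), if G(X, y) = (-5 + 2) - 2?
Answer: 1641337947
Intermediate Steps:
G(X, y) = -5 (G(X, y) = -3 - 2 = -5)
l = 5625 (l = (-5 + 80)**2 = 75**2 = 5625)
(l + 18936)*(28531 + 38296) = (5625 + 18936)*(28531 + 38296) = 24561*66827 = 1641337947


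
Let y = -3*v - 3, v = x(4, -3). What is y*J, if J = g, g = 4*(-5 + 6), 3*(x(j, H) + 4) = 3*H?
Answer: 72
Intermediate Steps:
x(j, H) = -4 + H (x(j, H) = -4 + (3*H)/3 = -4 + H)
v = -7 (v = -4 - 3 = -7)
g = 4 (g = 4*1 = 4)
J = 4
y = 18 (y = -3*(-7) - 3 = 21 - 3 = 18)
y*J = 18*4 = 72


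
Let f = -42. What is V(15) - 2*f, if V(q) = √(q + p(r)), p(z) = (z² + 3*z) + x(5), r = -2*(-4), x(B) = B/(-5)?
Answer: 84 + √102 ≈ 94.099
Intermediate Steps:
x(B) = -B/5 (x(B) = B*(-⅕) = -B/5)
r = 8
p(z) = -1 + z² + 3*z (p(z) = (z² + 3*z) - ⅕*5 = (z² + 3*z) - 1 = -1 + z² + 3*z)
V(q) = √(87 + q) (V(q) = √(q + (-1 + 8² + 3*8)) = √(q + (-1 + 64 + 24)) = √(q + 87) = √(87 + q))
V(15) - 2*f = √(87 + 15) - 2*(-42) = √102 + 84 = 84 + √102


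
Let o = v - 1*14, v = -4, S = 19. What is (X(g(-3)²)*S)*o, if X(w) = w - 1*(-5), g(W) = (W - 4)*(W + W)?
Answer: -604998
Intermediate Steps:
g(W) = 2*W*(-4 + W) (g(W) = (-4 + W)*(2*W) = 2*W*(-4 + W))
X(w) = 5 + w (X(w) = w + 5 = 5 + w)
o = -18 (o = -4 - 1*14 = -4 - 14 = -18)
(X(g(-3)²)*S)*o = ((5 + (2*(-3)*(-4 - 3))²)*19)*(-18) = ((5 + (2*(-3)*(-7))²)*19)*(-18) = ((5 + 42²)*19)*(-18) = ((5 + 1764)*19)*(-18) = (1769*19)*(-18) = 33611*(-18) = -604998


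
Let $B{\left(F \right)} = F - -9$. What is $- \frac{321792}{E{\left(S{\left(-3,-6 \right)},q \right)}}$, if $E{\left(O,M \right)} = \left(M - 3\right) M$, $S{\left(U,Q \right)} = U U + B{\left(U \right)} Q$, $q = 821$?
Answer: $- \frac{160896}{335789} \approx -0.47916$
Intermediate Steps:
$B{\left(F \right)} = 9 + F$ ($B{\left(F \right)} = F + 9 = 9 + F$)
$S{\left(U,Q \right)} = U^{2} + Q \left(9 + U\right)$ ($S{\left(U,Q \right)} = U U + \left(9 + U\right) Q = U^{2} + Q \left(9 + U\right)$)
$E{\left(O,M \right)} = M \left(-3 + M\right)$ ($E{\left(O,M \right)} = \left(-3 + M\right) M = M \left(-3 + M\right)$)
$- \frac{321792}{E{\left(S{\left(-3,-6 \right)},q \right)}} = - \frac{321792}{821 \left(-3 + 821\right)} = - \frac{321792}{821 \cdot 818} = - \frac{321792}{671578} = \left(-321792\right) \frac{1}{671578} = - \frac{160896}{335789}$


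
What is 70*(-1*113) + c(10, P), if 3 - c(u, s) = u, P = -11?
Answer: -7917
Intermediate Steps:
c(u, s) = 3 - u
70*(-1*113) + c(10, P) = 70*(-1*113) + (3 - 1*10) = 70*(-113) + (3 - 10) = -7910 - 7 = -7917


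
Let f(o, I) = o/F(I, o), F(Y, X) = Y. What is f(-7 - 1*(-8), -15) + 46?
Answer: 689/15 ≈ 45.933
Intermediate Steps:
f(o, I) = o/I
f(-7 - 1*(-8), -15) + 46 = (-7 - 1*(-8))/(-15) + 46 = (-7 + 8)*(-1/15) + 46 = 1*(-1/15) + 46 = -1/15 + 46 = 689/15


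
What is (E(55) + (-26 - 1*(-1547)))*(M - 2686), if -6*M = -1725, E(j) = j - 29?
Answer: -7420959/2 ≈ -3.7105e+6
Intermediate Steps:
E(j) = -29 + j
M = 575/2 (M = -⅙*(-1725) = 575/2 ≈ 287.50)
(E(55) + (-26 - 1*(-1547)))*(M - 2686) = ((-29 + 55) + (-26 - 1*(-1547)))*(575/2 - 2686) = (26 + (-26 + 1547))*(-4797/2) = (26 + 1521)*(-4797/2) = 1547*(-4797/2) = -7420959/2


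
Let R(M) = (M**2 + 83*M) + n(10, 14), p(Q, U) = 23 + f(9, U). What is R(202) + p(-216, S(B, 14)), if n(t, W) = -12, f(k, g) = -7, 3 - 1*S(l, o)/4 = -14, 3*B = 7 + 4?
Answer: 57574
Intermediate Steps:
B = 11/3 (B = (7 + 4)/3 = (1/3)*11 = 11/3 ≈ 3.6667)
S(l, o) = 68 (S(l, o) = 12 - 4*(-14) = 12 + 56 = 68)
p(Q, U) = 16 (p(Q, U) = 23 - 7 = 16)
R(M) = -12 + M**2 + 83*M (R(M) = (M**2 + 83*M) - 12 = -12 + M**2 + 83*M)
R(202) + p(-216, S(B, 14)) = (-12 + 202**2 + 83*202) + 16 = (-12 + 40804 + 16766) + 16 = 57558 + 16 = 57574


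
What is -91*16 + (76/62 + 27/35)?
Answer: -1577593/1085 ≈ -1454.0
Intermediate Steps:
-91*16 + (76/62 + 27/35) = -1456 + (76*(1/62) + 27*(1/35)) = -1456 + (38/31 + 27/35) = -1456 + 2167/1085 = -1577593/1085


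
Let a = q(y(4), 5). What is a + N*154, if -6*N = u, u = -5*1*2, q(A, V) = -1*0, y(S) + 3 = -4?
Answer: 770/3 ≈ 256.67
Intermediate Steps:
y(S) = -7 (y(S) = -3 - 4 = -7)
q(A, V) = 0
a = 0
u = -10 (u = -5*2 = -10)
N = 5/3 (N = -⅙*(-10) = 5/3 ≈ 1.6667)
a + N*154 = 0 + (5/3)*154 = 0 + 770/3 = 770/3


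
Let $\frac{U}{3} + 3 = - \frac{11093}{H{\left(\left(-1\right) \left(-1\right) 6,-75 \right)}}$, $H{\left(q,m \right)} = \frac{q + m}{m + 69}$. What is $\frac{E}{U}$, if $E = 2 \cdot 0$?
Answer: $0$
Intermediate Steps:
$H{\left(q,m \right)} = \frac{m + q}{69 + m}$
$E = 0$
$U = - \frac{66765}{23}$ ($U = -9 + 3 \left(- \frac{11093}{\frac{1}{69 - 75} \left(-75 + \left(-1\right) \left(-1\right) 6\right)}\right) = -9 + 3 \left(- \frac{11093}{\frac{1}{-6} \left(-75 + 1 \cdot 6\right)}\right) = -9 + 3 \left(- \frac{11093}{\left(- \frac{1}{6}\right) \left(-75 + 6\right)}\right) = -9 + 3 \left(- \frac{11093}{\left(- \frac{1}{6}\right) \left(-69\right)}\right) = -9 + 3 \left(- \frac{11093}{\frac{23}{2}}\right) = -9 + 3 \left(\left(-11093\right) \frac{2}{23}\right) = -9 + 3 \left(- \frac{22186}{23}\right) = -9 - \frac{66558}{23} = - \frac{66765}{23} \approx -2902.8$)
$\frac{E}{U} = \frac{0}{- \frac{66765}{23}} = 0 \left(- \frac{23}{66765}\right) = 0$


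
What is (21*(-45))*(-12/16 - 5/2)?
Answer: 12285/4 ≈ 3071.3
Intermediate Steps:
(21*(-45))*(-12/16 - 5/2) = -945*(-12*1/16 - 5*1/2) = -945*(-3/4 - 5/2) = -945*(-13/4) = 12285/4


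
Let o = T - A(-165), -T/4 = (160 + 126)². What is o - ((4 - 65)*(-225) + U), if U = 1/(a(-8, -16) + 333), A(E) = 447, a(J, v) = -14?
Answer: -108892565/319 ≈ -3.4136e+5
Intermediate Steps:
U = 1/319 (U = 1/(-14 + 333) = 1/319 ≈ 0.0031348)
T = -327184 (T = -4*(160 + 126)² = -4*286² = -4*81796 = -327184)
o = -327631 (o = -327184 - 1*447 = -327184 - 447 = -327631)
o - ((4 - 65)*(-225) + U) = -327631 - ((4 - 65)*(-225) + 1/319) = -327631 - (-61*(-225) + 1/319) = -327631 - (13725 + 1/319) = -327631 - 1*4378276/319 = -327631 - 4378276/319 = -108892565/319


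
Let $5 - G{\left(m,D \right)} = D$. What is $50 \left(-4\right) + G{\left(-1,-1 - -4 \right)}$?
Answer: $-198$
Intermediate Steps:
$G{\left(m,D \right)} = 5 - D$
$50 \left(-4\right) + G{\left(-1,-1 - -4 \right)} = 50 \left(-4\right) + \left(5 - \left(-1 - -4\right)\right) = -200 + \left(5 - \left(-1 + 4\right)\right) = -200 + \left(5 - 3\right) = -200 + 2 = -198$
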